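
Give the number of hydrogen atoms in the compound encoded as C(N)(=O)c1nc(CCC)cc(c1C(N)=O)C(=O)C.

15

Hydrogens are implicit in SMILES; fill each atom to its normal valence:
  4 × C (aromatic): no H
  3 × C: no H
  3 × O: no H
  2 × C: 3 H each → 6
  2 × C: 2 H each → 4
  2 × N: 2 H each → 4
  1 × C (aromatic): 1 H
  1 × N (aromatic): no H
  Total hydrogens = 15.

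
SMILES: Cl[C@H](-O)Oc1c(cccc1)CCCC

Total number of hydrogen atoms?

Hydrogens are implicit in SMILES; fill each atom to its normal valence:
  4 × C (aromatic): 1 H each → 4
  3 × C: 2 H each → 6
  2 × C (aromatic): no H
  1 × C: 3 H
  1 × C: 1 H
  1 × Cl: no H
  1 × O: 1 H
  1 × O: no H
  Total hydrogens = 15.

15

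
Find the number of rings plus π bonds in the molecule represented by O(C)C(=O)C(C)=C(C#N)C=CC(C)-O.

Molecular formula from the SMILES: C10H13NO3.
DoU = (2C + 2 + N − H − X)/2 = (2·10 + 2 + 1 − 13 − 0)/2 = 10/2 = 5.
(Structurally: 0 ring(s) + 5 π bond(s) = 5.)

5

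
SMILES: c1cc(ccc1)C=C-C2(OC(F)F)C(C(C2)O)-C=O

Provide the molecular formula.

Heavy atoms from the SMILES: 14 C, 2 F, 3 O.
Implicit hydrogens by atom environment:
  6 × C: 1 H each → 6
  5 × C (aromatic): 1 H each → 5
  2 × F: no H
  2 × O: no H
  1 × C: 2 H
  1 × C: no H
  1 × C (aromatic): no H
  1 × O: 1 H
  Total hydrogens = 14.
Molecular formula: C14H14F2O3

C14H14F2O3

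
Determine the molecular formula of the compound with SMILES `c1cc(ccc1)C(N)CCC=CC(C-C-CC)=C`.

C17H25N

Heavy atoms from the SMILES: 17 C, 1 N.
Implicit hydrogens by atom environment:
  6 × C: 2 H each → 12
  5 × C (aromatic): 1 H each → 5
  3 × C: 1 H each → 3
  1 × C: 3 H
  1 × C: no H
  1 × C (aromatic): no H
  1 × N: 2 H
  Total hydrogens = 25.
Molecular formula: C17H25N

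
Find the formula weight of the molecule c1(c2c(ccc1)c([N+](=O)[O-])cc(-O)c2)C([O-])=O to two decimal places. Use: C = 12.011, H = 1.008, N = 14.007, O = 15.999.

Molecular formula: C11H6NO5-.
M = 11×12.011 + 6×1.008 + 1×14.007 + 5×15.999 = 232.17 g/mol.

232.17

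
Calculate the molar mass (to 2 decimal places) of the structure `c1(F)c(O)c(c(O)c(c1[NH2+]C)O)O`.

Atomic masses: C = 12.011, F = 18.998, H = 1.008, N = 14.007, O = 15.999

190.15

Molecular formula: C7H9FNO4+.
M = 7×12.011 + 1×18.998 + 9×1.008 + 1×14.007 + 4×15.999 = 190.15 g/mol.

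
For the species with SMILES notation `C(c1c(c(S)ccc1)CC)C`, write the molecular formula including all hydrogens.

C10H14S

Heavy atoms from the SMILES: 10 C, 1 S.
Implicit hydrogens by atom environment:
  3 × C (aromatic): 1 H each → 3
  3 × C (aromatic): no H
  2 × C: 3 H each → 6
  2 × C: 2 H each → 4
  1 × S: 1 H
  Total hydrogens = 14.
Molecular formula: C10H14S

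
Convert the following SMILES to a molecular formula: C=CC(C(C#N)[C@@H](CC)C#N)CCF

C11H15FN2

Heavy atoms from the SMILES: 11 C, 1 F, 2 N.
Implicit hydrogens by atom environment:
  4 × C: 2 H each → 8
  4 × C: 1 H each → 4
  2 × C: no H
  2 × N: no H
  1 × C: 3 H
  1 × F: no H
  Total hydrogens = 15.
Molecular formula: C11H15FN2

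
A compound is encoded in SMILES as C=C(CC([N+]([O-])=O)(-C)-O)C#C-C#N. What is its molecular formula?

C8H8N2O3

Heavy atoms from the SMILES: 8 C, 2 N, 3 O.
Implicit hydrogens by atom environment:
  5 × C: no H
  2 × C: 2 H each → 4
  1 × C: 3 H
  1 × N (charge +1): no H
  1 × N: no H
  1 × O: 1 H
  1 × O: no H
  1 × O (charge -1): no H
  Total hydrogens = 8.
Molecular formula: C8H8N2O3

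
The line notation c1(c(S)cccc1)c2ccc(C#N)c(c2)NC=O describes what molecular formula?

Heavy atoms from the SMILES: 14 C, 2 N, 1 O, 1 S.
Implicit hydrogens by atom environment:
  7 × C (aromatic): 1 H each → 7
  5 × C (aromatic): no H
  1 × C: 1 H
  1 × C: no H
  1 × N: 1 H
  1 × N: no H
  1 × O: no H
  1 × S: 1 H
  Total hydrogens = 10.
Molecular formula: C14H10N2OS

C14H10N2OS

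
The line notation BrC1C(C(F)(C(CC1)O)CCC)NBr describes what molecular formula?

C9H16Br2FNO

Heavy atoms from the SMILES: 2 Br, 9 C, 1 F, 1 N, 1 O.
Implicit hydrogens by atom environment:
  4 × C: 2 H each → 8
  3 × C: 1 H each → 3
  2 × Br: no H
  1 × C: 3 H
  1 × C: no H
  1 × F: no H
  1 × N: 1 H
  1 × O: 1 H
  Total hydrogens = 16.
Molecular formula: C9H16Br2FNO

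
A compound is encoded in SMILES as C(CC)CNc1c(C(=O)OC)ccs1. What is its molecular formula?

C10H15NO2S

Heavy atoms from the SMILES: 10 C, 1 N, 2 O, 1 S.
Implicit hydrogens by atom environment:
  3 × C: 2 H each → 6
  2 × C: 3 H each → 6
  2 × C (aromatic): 1 H each → 2
  2 × C (aromatic): no H
  2 × O: no H
  1 × C: no H
  1 × N: 1 H
  1 × S (aromatic): no H
  Total hydrogens = 15.
Molecular formula: C10H15NO2S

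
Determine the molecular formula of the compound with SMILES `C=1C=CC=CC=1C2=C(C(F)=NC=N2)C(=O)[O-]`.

C11H6FN2O2-

Heavy atoms from the SMILES: 11 C, 1 F, 2 N, 2 O.
Implicit hydrogens by atom environment:
  6 × C (aromatic): 1 H each → 6
  4 × C (aromatic): no H
  2 × N (aromatic): no H
  1 × C: no H
  1 × F: no H
  1 × O: no H
  1 × O (charge -1): no H
  Total hydrogens = 6.
Net charge -1.
Molecular formula: C11H6FN2O2-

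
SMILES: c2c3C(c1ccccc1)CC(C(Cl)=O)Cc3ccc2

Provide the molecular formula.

Heavy atoms from the SMILES: 17 C, 1 Cl, 1 O.
Implicit hydrogens by atom environment:
  9 × C (aromatic): 1 H each → 9
  3 × C (aromatic): no H
  2 × C: 2 H each → 4
  2 × C: 1 H each → 2
  1 × C: no H
  1 × Cl: no H
  1 × O: no H
  Total hydrogens = 15.
Molecular formula: C17H15ClO

C17H15ClO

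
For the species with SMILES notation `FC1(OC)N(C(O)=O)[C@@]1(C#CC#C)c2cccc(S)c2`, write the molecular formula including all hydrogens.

C14H10FNO3S

Heavy atoms from the SMILES: 14 C, 1 F, 1 N, 3 O, 1 S.
Implicit hydrogens by atom environment:
  6 × C: no H
  4 × C (aromatic): 1 H each → 4
  2 × C (aromatic): no H
  2 × O: no H
  1 × C: 3 H
  1 × C: 1 H
  1 × F: no H
  1 × N: no H
  1 × O: 1 H
  1 × S: 1 H
  Total hydrogens = 10.
Molecular formula: C14H10FNO3S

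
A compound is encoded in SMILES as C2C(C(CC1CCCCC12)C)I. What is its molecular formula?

C11H19I

Heavy atoms from the SMILES: 11 C, 1 I.
Implicit hydrogens by atom environment:
  6 × C: 2 H each → 12
  4 × C: 1 H each → 4
  1 × C: 3 H
  1 × I: no H
  Total hydrogens = 19.
Molecular formula: C11H19I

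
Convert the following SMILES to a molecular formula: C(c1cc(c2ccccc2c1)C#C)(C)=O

Heavy atoms from the SMILES: 14 C, 1 O.
Implicit hydrogens by atom environment:
  6 × C (aromatic): 1 H each → 6
  4 × C (aromatic): no H
  2 × C: no H
  1 × C: 3 H
  1 × C: 1 H
  1 × O: no H
  Total hydrogens = 10.
Molecular formula: C14H10O

C14H10O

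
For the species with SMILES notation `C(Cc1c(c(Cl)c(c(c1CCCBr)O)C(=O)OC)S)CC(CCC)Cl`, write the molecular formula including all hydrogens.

C18H25BrCl2O3S

Heavy atoms from the SMILES: 1 Br, 18 C, 2 Cl, 3 O, 1 S.
Implicit hydrogens by atom environment:
  8 × C: 2 H each → 16
  6 × C (aromatic): no H
  2 × C: 3 H each → 6
  2 × Cl: no H
  2 × O: no H
  1 × Br: no H
  1 × C: 1 H
  1 × C: no H
  1 × O: 1 H
  1 × S: 1 H
  Total hydrogens = 25.
Molecular formula: C18H25BrCl2O3S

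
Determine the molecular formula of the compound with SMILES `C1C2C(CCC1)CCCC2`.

C10H18

Heavy atoms from the SMILES: 10 C.
Implicit hydrogens by atom environment:
  8 × C: 2 H each → 16
  2 × C: 1 H each → 2
  Total hydrogens = 18.
Molecular formula: C10H18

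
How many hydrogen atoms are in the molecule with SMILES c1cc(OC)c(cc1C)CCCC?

Hydrogens are implicit in SMILES; fill each atom to its normal valence:
  3 × C: 3 H each → 9
  3 × C: 2 H each → 6
  3 × C (aromatic): 1 H each → 3
  3 × C (aromatic): no H
  1 × O: no H
  Total hydrogens = 18.

18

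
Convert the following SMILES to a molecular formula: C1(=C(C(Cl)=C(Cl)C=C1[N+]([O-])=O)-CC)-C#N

Heavy atoms from the SMILES: 9 C, 2 Cl, 2 N, 2 O.
Implicit hydrogens by atom environment:
  5 × C (aromatic): no H
  2 × Cl: no H
  1 × C: 3 H
  1 × C: 2 H
  1 × C (aromatic): 1 H
  1 × C: no H
  1 × N (charge +1): no H
  1 × N: no H
  1 × O: no H
  1 × O (charge -1): no H
  Total hydrogens = 6.
Molecular formula: C9H6Cl2N2O2

C9H6Cl2N2O2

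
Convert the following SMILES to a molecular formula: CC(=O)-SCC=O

C4H6O2S

Heavy atoms from the SMILES: 4 C, 2 O, 1 S.
Implicit hydrogens by atom environment:
  2 × O: no H
  1 × C: 3 H
  1 × C: 2 H
  1 × C: 1 H
  1 × C: no H
  1 × S: no H
  Total hydrogens = 6.
Molecular formula: C4H6O2S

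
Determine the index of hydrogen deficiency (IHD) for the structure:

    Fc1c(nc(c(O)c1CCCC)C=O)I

Molecular formula from the SMILES: C10H11FINO2.
DoU = (2C + 2 + N − H − X)/2 = (2·10 + 2 + 1 − 11 − 2)/2 = 10/2 = 5.
(Structurally: 1 ring(s) + 4 π bond(s) = 5.)

5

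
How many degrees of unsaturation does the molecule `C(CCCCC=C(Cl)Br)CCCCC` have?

1

Molecular formula from the SMILES: C12H22BrCl.
DoU = (2C + 2 + N − H − X)/2 = (2·12 + 2 + 0 − 22 − 2)/2 = 2/2 = 1.
(Structurally: 0 ring(s) + 1 π bond(s) = 1.)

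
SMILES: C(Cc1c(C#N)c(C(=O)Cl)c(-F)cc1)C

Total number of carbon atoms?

The symbol for carbon appears 11 times in the SMILES. Lowercase c denotes aromatic carbon and counts toward C.

11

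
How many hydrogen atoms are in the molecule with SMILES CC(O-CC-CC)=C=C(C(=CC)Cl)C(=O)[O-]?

16

Hydrogens are implicit in SMILES; fill each atom to its normal valence:
  5 × C: no H
  3 × C: 3 H each → 9
  3 × C: 2 H each → 6
  2 × O: no H
  1 × C: 1 H
  1 × Cl: no H
  1 × O (charge -1): no H
  Total hydrogens = 16.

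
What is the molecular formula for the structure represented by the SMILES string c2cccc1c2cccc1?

Heavy atoms from the SMILES: 10 C.
Implicit hydrogens by atom environment:
  8 × C (aromatic): 1 H each → 8
  2 × C (aromatic): no H
  Total hydrogens = 8.
Molecular formula: C10H8

C10H8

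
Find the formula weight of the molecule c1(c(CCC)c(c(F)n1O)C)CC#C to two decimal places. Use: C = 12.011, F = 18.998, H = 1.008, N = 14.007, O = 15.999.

Molecular formula: C11H14FNO.
M = 11×12.011 + 1×18.998 + 14×1.008 + 1×14.007 + 1×15.999 = 195.24 g/mol.

195.24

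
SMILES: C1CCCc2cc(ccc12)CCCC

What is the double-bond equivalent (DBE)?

5

Molecular formula from the SMILES: C14H20.
DoU = (2C + 2 + N − H − X)/2 = (2·14 + 2 + 0 − 20 − 0)/2 = 10/2 = 5.
(Structurally: 2 ring(s) + 3 π bond(s) = 5.)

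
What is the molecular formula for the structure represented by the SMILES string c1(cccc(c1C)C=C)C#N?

C10H9N

Heavy atoms from the SMILES: 10 C, 1 N.
Implicit hydrogens by atom environment:
  3 × C (aromatic): 1 H each → 3
  3 × C (aromatic): no H
  1 × C: 3 H
  1 × C: 2 H
  1 × C: 1 H
  1 × C: no H
  1 × N: no H
  Total hydrogens = 9.
Molecular formula: C10H9N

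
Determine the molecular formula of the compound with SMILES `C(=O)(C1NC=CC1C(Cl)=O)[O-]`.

C6H5ClNO3-

Heavy atoms from the SMILES: 6 C, 1 Cl, 1 N, 3 O.
Implicit hydrogens by atom environment:
  4 × C: 1 H each → 4
  2 × C: no H
  2 × O: no H
  1 × Cl: no H
  1 × N: 1 H
  1 × O (charge -1): no H
  Total hydrogens = 5.
Net charge -1.
Molecular formula: C6H5ClNO3-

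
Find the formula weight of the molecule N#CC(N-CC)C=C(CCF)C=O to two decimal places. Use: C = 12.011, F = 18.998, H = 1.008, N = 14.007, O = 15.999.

184.21

Molecular formula: C9H13FN2O.
M = 9×12.011 + 1×18.998 + 13×1.008 + 2×14.007 + 1×15.999 = 184.21 g/mol.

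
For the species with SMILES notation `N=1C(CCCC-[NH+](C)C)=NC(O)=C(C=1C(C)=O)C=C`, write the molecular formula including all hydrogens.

C14H22N3O2+

Heavy atoms from the SMILES: 14 C, 3 N, 2 O.
Implicit hydrogens by atom environment:
  5 × C: 2 H each → 10
  4 × C (aromatic): no H
  3 × C: 3 H each → 9
  2 × N (aromatic): no H
  1 × C: 1 H
  1 × C: no H
  1 × N (charge +1): 1 H
  1 × O: 1 H
  1 × O: no H
  Total hydrogens = 22.
Net charge +1.
Molecular formula: C14H22N3O2+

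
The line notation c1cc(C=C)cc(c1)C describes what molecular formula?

C9H10

Heavy atoms from the SMILES: 9 C.
Implicit hydrogens by atom environment:
  4 × C (aromatic): 1 H each → 4
  2 × C (aromatic): no H
  1 × C: 3 H
  1 × C: 2 H
  1 × C: 1 H
  Total hydrogens = 10.
Molecular formula: C9H10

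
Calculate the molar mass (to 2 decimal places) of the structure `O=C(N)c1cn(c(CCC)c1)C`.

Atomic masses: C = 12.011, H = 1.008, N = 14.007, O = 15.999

Molecular formula: C9H14N2O.
M = 9×12.011 + 14×1.008 + 2×14.007 + 1×15.999 = 166.22 g/mol.

166.22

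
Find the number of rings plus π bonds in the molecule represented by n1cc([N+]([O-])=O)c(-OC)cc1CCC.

Molecular formula from the SMILES: C9H12N2O3.
DoU = (2C + 2 + N − H − X)/2 = (2·9 + 2 + 2 − 12 − 0)/2 = 10/2 = 5.
(Structurally: 1 ring(s) + 4 π bond(s) = 5.)

5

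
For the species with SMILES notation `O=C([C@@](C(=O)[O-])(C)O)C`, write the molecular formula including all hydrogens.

Heavy atoms from the SMILES: 5 C, 4 O.
Implicit hydrogens by atom environment:
  3 × C: no H
  2 × C: 3 H each → 6
  2 × O: no H
  1 × O: 1 H
  1 × O (charge -1): no H
  Total hydrogens = 7.
Net charge -1.
Molecular formula: C5H7O4-

C5H7O4-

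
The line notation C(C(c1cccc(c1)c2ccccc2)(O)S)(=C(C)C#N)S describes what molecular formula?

C17H15NOS2

Heavy atoms from the SMILES: 17 C, 1 N, 1 O, 2 S.
Implicit hydrogens by atom environment:
  9 × C (aromatic): 1 H each → 9
  4 × C: no H
  3 × C (aromatic): no H
  2 × S: 1 H each → 2
  1 × C: 3 H
  1 × N: no H
  1 × O: 1 H
  Total hydrogens = 15.
Molecular formula: C17H15NOS2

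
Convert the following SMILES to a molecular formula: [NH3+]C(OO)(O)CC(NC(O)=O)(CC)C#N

Heavy atoms from the SMILES: 7 C, 3 N, 5 O.
Implicit hydrogens by atom environment:
  4 × C: no H
  3 × O: 1 H each → 3
  2 × C: 2 H each → 4
  2 × O: no H
  1 × C: 3 H
  1 × N (charge +1): 3 H
  1 × N: 1 H
  1 × N: no H
  Total hydrogens = 14.
Net charge +1.
Molecular formula: C7H14N3O5+

C7H14N3O5+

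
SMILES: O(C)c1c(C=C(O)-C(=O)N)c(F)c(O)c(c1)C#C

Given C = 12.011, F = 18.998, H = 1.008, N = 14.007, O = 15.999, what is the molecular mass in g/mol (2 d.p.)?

Molecular formula: C12H10FNO4.
M = 12×12.011 + 1×18.998 + 10×1.008 + 1×14.007 + 4×15.999 = 251.21 g/mol.

251.21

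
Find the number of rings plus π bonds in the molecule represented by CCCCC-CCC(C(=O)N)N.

1

Molecular formula from the SMILES: C9H20N2O.
DoU = (2C + 2 + N − H − X)/2 = (2·9 + 2 + 2 − 20 − 0)/2 = 2/2 = 1.
(Structurally: 0 ring(s) + 1 π bond(s) = 1.)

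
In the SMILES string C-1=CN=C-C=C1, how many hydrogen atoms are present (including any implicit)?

5

Hydrogens are implicit in SMILES; fill each atom to its normal valence:
  5 × C (aromatic): 1 H each → 5
  1 × N (aromatic): no H
  Total hydrogens = 5.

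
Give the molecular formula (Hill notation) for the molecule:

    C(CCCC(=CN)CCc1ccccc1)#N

C14H18N2

Heavy atoms from the SMILES: 14 C, 2 N.
Implicit hydrogens by atom environment:
  5 × C: 2 H each → 10
  5 × C (aromatic): 1 H each → 5
  2 × C: no H
  1 × C: 1 H
  1 × C (aromatic): no H
  1 × N: 2 H
  1 × N: no H
  Total hydrogens = 18.
Molecular formula: C14H18N2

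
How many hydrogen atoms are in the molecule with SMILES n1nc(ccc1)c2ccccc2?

8

Hydrogens are implicit in SMILES; fill each atom to its normal valence:
  8 × C (aromatic): 1 H each → 8
  2 × C (aromatic): no H
  2 × N (aromatic): no H
  Total hydrogens = 8.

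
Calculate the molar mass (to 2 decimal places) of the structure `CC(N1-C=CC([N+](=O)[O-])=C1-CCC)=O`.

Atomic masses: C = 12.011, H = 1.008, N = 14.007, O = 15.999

196.21

Molecular formula: C9H12N2O3.
M = 9×12.011 + 12×1.008 + 2×14.007 + 3×15.999 = 196.21 g/mol.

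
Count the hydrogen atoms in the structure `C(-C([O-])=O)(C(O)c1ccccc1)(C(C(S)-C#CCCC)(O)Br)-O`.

18

Hydrogens are implicit in SMILES; fill each atom to its normal valence:
  5 × C (aromatic): 1 H each → 5
  5 × C: no H
  3 × O: 1 H each → 3
  2 × C: 2 H each → 4
  2 × C: 1 H each → 2
  1 × Br: no H
  1 × C: 3 H
  1 × C (aromatic): no H
  1 × O: no H
  1 × O (charge -1): no H
  1 × S: 1 H
  Total hydrogens = 18.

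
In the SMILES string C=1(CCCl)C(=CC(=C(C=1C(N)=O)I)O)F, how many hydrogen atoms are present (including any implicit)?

8

Hydrogens are implicit in SMILES; fill each atom to its normal valence:
  5 × C (aromatic): no H
  2 × C: 2 H each → 4
  1 × C (aromatic): 1 H
  1 × C: no H
  1 × Cl: no H
  1 × F: no H
  1 × I: no H
  1 × N: 2 H
  1 × O: 1 H
  1 × O: no H
  Total hydrogens = 8.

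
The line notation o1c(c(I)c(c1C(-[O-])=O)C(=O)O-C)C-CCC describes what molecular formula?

C11H12IO5-

Heavy atoms from the SMILES: 11 C, 1 I, 5 O.
Implicit hydrogens by atom environment:
  4 × C (aromatic): no H
  3 × C: 2 H each → 6
  3 × O: no H
  2 × C: 3 H each → 6
  2 × C: no H
  1 × I: no H
  1 × O (aromatic): no H
  1 × O (charge -1): no H
  Total hydrogens = 12.
Net charge -1.
Molecular formula: C11H12IO5-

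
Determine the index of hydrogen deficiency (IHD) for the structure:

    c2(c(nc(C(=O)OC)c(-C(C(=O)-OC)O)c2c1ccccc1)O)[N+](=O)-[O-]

11

Molecular formula from the SMILES: C16H14N2O8.
DoU = (2C + 2 + N − H − X)/2 = (2·16 + 2 + 2 − 14 − 0)/2 = 22/2 = 11.
(Structurally: 2 ring(s) + 9 π bond(s) = 11.)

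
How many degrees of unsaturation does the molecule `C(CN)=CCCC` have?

1

Molecular formula from the SMILES: C6H13N.
DoU = (2C + 2 + N − H − X)/2 = (2·6 + 2 + 1 − 13 − 0)/2 = 2/2 = 1.
(Structurally: 0 ring(s) + 1 π bond(s) = 1.)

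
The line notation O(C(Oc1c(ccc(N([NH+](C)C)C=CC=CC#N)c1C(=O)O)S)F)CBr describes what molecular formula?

Heavy atoms from the SMILES: 1 Br, 16 C, 1 F, 3 N, 4 O, 1 S.
Implicit hydrogens by atom environment:
  5 × C: 1 H each → 5
  4 × C (aromatic): no H
  3 × O: no H
  2 × C: 3 H each → 6
  2 × C (aromatic): 1 H each → 2
  2 × C: no H
  2 × N: no H
  1 × Br: no H
  1 × C: 2 H
  1 × F: no H
  1 × N (charge +1): 1 H
  1 × O: 1 H
  1 × S: 1 H
  Total hydrogens = 18.
Net charge +1.
Molecular formula: C16H18BrFN3O4S+

C16H18BrFN3O4S+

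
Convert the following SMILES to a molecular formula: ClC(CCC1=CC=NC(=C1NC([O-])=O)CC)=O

Heavy atoms from the SMILES: 11 C, 1 Cl, 2 N, 3 O.
Implicit hydrogens by atom environment:
  3 × C: 2 H each → 6
  3 × C (aromatic): no H
  2 × C (aromatic): 1 H each → 2
  2 × C: no H
  2 × O: no H
  1 × C: 3 H
  1 × Cl: no H
  1 × N: 1 H
  1 × N (aromatic): no H
  1 × O (charge -1): no H
  Total hydrogens = 12.
Net charge -1.
Molecular formula: C11H12ClN2O3-

C11H12ClN2O3-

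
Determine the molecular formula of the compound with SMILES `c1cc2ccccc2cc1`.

Heavy atoms from the SMILES: 10 C.
Implicit hydrogens by atom environment:
  8 × C (aromatic): 1 H each → 8
  2 × C (aromatic): no H
  Total hydrogens = 8.
Molecular formula: C10H8

C10H8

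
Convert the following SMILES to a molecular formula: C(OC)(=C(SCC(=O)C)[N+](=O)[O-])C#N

C7H8N2O4S

Heavy atoms from the SMILES: 7 C, 2 N, 4 O, 1 S.
Implicit hydrogens by atom environment:
  4 × C: no H
  3 × O: no H
  2 × C: 3 H each → 6
  1 × C: 2 H
  1 × N (charge +1): no H
  1 × N: no H
  1 × O (charge -1): no H
  1 × S: no H
  Total hydrogens = 8.
Molecular formula: C7H8N2O4S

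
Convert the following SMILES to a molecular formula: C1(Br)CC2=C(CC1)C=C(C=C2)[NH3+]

Heavy atoms from the SMILES: 1 Br, 10 C, 1 N.
Implicit hydrogens by atom environment:
  3 × C: 2 H each → 6
  3 × C (aromatic): 1 H each → 3
  3 × C (aromatic): no H
  1 × Br: no H
  1 × C: 1 H
  1 × N (charge +1): 3 H
  Total hydrogens = 13.
Net charge +1.
Molecular formula: C10H13BrN+

C10H13BrN+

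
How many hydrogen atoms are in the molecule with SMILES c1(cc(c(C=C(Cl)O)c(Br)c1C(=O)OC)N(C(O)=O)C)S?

Hydrogens are implicit in SMILES; fill each atom to its normal valence:
  5 × C (aromatic): no H
  3 × C: no H
  3 × O: no H
  2 × C: 3 H each → 6
  2 × O: 1 H each → 2
  1 × Br: no H
  1 × C (aromatic): 1 H
  1 × C: 1 H
  1 × Cl: no H
  1 × N: no H
  1 × S: 1 H
  Total hydrogens = 11.

11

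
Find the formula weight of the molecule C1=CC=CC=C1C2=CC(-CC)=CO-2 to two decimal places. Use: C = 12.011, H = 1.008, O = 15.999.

Molecular formula: C12H12O.
M = 12×12.011 + 12×1.008 + 1×15.999 = 172.23 g/mol.

172.23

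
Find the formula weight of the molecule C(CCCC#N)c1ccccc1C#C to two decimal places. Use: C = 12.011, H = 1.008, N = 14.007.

Molecular formula: C13H13N.
M = 13×12.011 + 13×1.008 + 1×14.007 = 183.25 g/mol.

183.25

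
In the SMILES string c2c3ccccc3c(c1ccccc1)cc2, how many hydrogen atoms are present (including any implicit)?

12

Hydrogens are implicit in SMILES; fill each atom to its normal valence:
  12 × C (aromatic): 1 H each → 12
  4 × C (aromatic): no H
  Total hydrogens = 12.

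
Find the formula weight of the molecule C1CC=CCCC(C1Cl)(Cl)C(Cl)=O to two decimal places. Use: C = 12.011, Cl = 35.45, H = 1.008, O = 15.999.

Molecular formula: C9H11Cl3O.
M = 9×12.011 + 3×35.45 + 11×1.008 + 1×15.999 = 241.54 g/mol.

241.54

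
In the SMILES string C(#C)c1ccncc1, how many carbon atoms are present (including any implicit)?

The symbol for carbon appears 7 times in the SMILES. Lowercase c denotes aromatic carbon and counts toward C.

7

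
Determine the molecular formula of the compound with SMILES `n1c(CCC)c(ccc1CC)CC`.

Heavy atoms from the SMILES: 12 C, 1 N.
Implicit hydrogens by atom environment:
  4 × C: 2 H each → 8
  3 × C: 3 H each → 9
  3 × C (aromatic): no H
  2 × C (aromatic): 1 H each → 2
  1 × N (aromatic): no H
  Total hydrogens = 19.
Molecular formula: C12H19N

C12H19N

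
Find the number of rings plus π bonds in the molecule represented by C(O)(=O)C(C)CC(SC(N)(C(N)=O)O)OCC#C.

Molecular formula from the SMILES: C10H16N2O5S.
DoU = (2C + 2 + N − H − X)/2 = (2·10 + 2 + 2 − 16 − 0)/2 = 8/2 = 4.
(Structurally: 0 ring(s) + 4 π bond(s) = 4.)

4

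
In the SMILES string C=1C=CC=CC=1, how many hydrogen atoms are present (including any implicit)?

Hydrogens are implicit in SMILES; fill each atom to its normal valence:
  6 × C (aromatic): 1 H each → 6
  Total hydrogens = 6.

6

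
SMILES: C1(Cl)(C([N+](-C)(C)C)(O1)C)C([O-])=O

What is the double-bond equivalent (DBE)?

2

Molecular formula from the SMILES: C7H12ClNO3.
DoU = (2C + 2 + N − H − X)/2 = (2·7 + 2 + 1 − 12 − 1)/2 = 4/2 = 2.
(Structurally: 1 ring(s) + 1 π bond(s) = 2.)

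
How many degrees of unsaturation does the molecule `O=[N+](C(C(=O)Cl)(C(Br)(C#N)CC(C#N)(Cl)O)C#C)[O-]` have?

Molecular formula from the SMILES: C9H4BrCl2N3O4.
DoU = (2C + 2 + N − H − X)/2 = (2·9 + 2 + 3 − 4 − 3)/2 = 16/2 = 8.
(Structurally: 0 ring(s) + 8 π bond(s) = 8.)

8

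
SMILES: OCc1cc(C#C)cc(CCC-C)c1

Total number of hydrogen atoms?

16

Hydrogens are implicit in SMILES; fill each atom to its normal valence:
  4 × C: 2 H each → 8
  3 × C (aromatic): 1 H each → 3
  3 × C (aromatic): no H
  1 × C: 3 H
  1 × C: 1 H
  1 × C: no H
  1 × O: 1 H
  Total hydrogens = 16.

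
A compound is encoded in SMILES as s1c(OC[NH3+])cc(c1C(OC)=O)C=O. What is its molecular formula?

Heavy atoms from the SMILES: 8 C, 1 N, 4 O, 1 S.
Implicit hydrogens by atom environment:
  4 × O: no H
  3 × C (aromatic): no H
  1 × C: 3 H
  1 × C: 2 H
  1 × C (aromatic): 1 H
  1 × C: 1 H
  1 × C: no H
  1 × N (charge +1): 3 H
  1 × S (aromatic): no H
  Total hydrogens = 10.
Net charge +1.
Molecular formula: C8H10NO4S+

C8H10NO4S+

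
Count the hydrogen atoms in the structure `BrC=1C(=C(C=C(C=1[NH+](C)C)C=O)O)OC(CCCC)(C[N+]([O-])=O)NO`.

Hydrogens are implicit in SMILES; fill each atom to its normal valence:
  5 × C (aromatic): no H
  4 × C: 2 H each → 8
  3 × C: 3 H each → 9
  3 × O: no H
  2 × O: 1 H each → 2
  1 × Br: no H
  1 × C (aromatic): 1 H
  1 × C: 1 H
  1 × C: no H
  1 × N: 1 H
  1 × N (charge +1): 1 H
  1 × N (charge +1): no H
  1 × O (charge -1): no H
  Total hydrogens = 23.

23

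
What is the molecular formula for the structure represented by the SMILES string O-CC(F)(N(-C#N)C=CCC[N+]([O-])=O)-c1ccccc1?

C13H14FN3O3

Heavy atoms from the SMILES: 13 C, 1 F, 3 N, 3 O.
Implicit hydrogens by atom environment:
  5 × C (aromatic): 1 H each → 5
  3 × C: 2 H each → 6
  2 × C: 1 H each → 2
  2 × C: no H
  2 × N: no H
  1 × C (aromatic): no H
  1 × F: no H
  1 × N (charge +1): no H
  1 × O: 1 H
  1 × O: no H
  1 × O (charge -1): no H
  Total hydrogens = 14.
Molecular formula: C13H14FN3O3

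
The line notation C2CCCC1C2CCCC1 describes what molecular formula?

C10H18

Heavy atoms from the SMILES: 10 C.
Implicit hydrogens by atom environment:
  8 × C: 2 H each → 16
  2 × C: 1 H each → 2
  Total hydrogens = 18.
Molecular formula: C10H18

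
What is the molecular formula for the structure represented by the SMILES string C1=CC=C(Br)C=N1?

C5H4BrN

Heavy atoms from the SMILES: 1 Br, 5 C, 1 N.
Implicit hydrogens by atom environment:
  4 × C (aromatic): 1 H each → 4
  1 × Br: no H
  1 × C (aromatic): no H
  1 × N (aromatic): no H
  Total hydrogens = 4.
Molecular formula: C5H4BrN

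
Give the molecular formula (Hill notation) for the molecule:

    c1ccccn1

Heavy atoms from the SMILES: 5 C, 1 N.
Implicit hydrogens by atom environment:
  5 × C (aromatic): 1 H each → 5
  1 × N (aromatic): no H
  Total hydrogens = 5.
Molecular formula: C5H5N

C5H5N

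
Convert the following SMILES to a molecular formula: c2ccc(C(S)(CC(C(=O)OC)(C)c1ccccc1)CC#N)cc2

Heavy atoms from the SMILES: 20 C, 1 N, 2 O, 1 S.
Implicit hydrogens by atom environment:
  10 × C (aromatic): 1 H each → 10
  4 × C: no H
  2 × C: 3 H each → 6
  2 × C: 2 H each → 4
  2 × C (aromatic): no H
  2 × O: no H
  1 × N: no H
  1 × S: 1 H
  Total hydrogens = 21.
Molecular formula: C20H21NO2S

C20H21NO2S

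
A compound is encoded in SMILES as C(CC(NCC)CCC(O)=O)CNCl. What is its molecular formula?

Heavy atoms from the SMILES: 9 C, 1 Cl, 2 N, 2 O.
Implicit hydrogens by atom environment:
  6 × C: 2 H each → 12
  2 × N: 1 H each → 2
  1 × C: 3 H
  1 × C: 1 H
  1 × C: no H
  1 × Cl: no H
  1 × O: 1 H
  1 × O: no H
  Total hydrogens = 19.
Molecular formula: C9H19ClN2O2

C9H19ClN2O2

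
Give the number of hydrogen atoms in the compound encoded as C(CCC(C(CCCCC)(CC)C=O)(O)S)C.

28

Hydrogens are implicit in SMILES; fill each atom to its normal valence:
  8 × C: 2 H each → 16
  3 × C: 3 H each → 9
  2 × C: no H
  1 × C: 1 H
  1 × O: 1 H
  1 × O: no H
  1 × S: 1 H
  Total hydrogens = 28.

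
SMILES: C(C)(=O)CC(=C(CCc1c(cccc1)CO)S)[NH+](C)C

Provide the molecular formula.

C16H24NO2S+

Heavy atoms from the SMILES: 16 C, 1 N, 2 O, 1 S.
Implicit hydrogens by atom environment:
  4 × C: 2 H each → 8
  4 × C (aromatic): 1 H each → 4
  3 × C: 3 H each → 9
  3 × C: no H
  2 × C (aromatic): no H
  1 × N (charge +1): 1 H
  1 × O: 1 H
  1 × O: no H
  1 × S: 1 H
  Total hydrogens = 24.
Net charge +1.
Molecular formula: C16H24NO2S+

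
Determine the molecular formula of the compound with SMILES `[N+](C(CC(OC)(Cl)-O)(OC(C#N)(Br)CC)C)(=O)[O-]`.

C9H14BrClN2O5

Heavy atoms from the SMILES: 1 Br, 9 C, 1 Cl, 2 N, 5 O.
Implicit hydrogens by atom environment:
  4 × C: no H
  3 × C: 3 H each → 9
  3 × O: no H
  2 × C: 2 H each → 4
  1 × Br: no H
  1 × Cl: no H
  1 × N (charge +1): no H
  1 × N: no H
  1 × O: 1 H
  1 × O (charge -1): no H
  Total hydrogens = 14.
Molecular formula: C9H14BrClN2O5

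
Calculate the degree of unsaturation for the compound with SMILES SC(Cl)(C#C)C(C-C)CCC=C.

3

Molecular formula from the SMILES: C10H15ClS.
DoU = (2C + 2 + N − H − X)/2 = (2·10 + 2 + 0 − 15 − 1)/2 = 6/2 = 3.
(Structurally: 0 ring(s) + 3 π bond(s) = 3.)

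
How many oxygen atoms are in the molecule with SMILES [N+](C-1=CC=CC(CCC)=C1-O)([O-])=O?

3

The symbol for oxygen appears 3 times in the SMILES.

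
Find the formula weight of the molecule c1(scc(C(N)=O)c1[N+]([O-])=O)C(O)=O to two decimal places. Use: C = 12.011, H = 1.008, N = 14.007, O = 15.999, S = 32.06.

216.17

Molecular formula: C6H4N2O5S.
M = 6×12.011 + 4×1.008 + 2×14.007 + 5×15.999 + 1×32.06 = 216.17 g/mol.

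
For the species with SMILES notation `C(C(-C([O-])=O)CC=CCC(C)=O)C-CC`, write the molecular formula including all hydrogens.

Heavy atoms from the SMILES: 12 C, 3 O.
Implicit hydrogens by atom environment:
  5 × C: 2 H each → 10
  3 × C: 1 H each → 3
  2 × C: 3 H each → 6
  2 × C: no H
  2 × O: no H
  1 × O (charge -1): no H
  Total hydrogens = 19.
Net charge -1.
Molecular formula: C12H19O3-

C12H19O3-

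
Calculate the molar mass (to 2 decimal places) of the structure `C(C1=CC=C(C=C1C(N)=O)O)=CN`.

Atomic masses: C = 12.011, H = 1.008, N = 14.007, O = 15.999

178.19

Molecular formula: C9H10N2O2.
M = 9×12.011 + 10×1.008 + 2×14.007 + 2×15.999 = 178.19 g/mol.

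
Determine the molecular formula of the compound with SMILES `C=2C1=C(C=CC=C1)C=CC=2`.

C10H8

Heavy atoms from the SMILES: 10 C.
Implicit hydrogens by atom environment:
  8 × C (aromatic): 1 H each → 8
  2 × C (aromatic): no H
  Total hydrogens = 8.
Molecular formula: C10H8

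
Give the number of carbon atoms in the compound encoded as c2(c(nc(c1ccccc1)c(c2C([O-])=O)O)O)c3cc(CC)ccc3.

The symbol for carbon appears 20 times in the SMILES. Lowercase c denotes aromatic carbon and counts toward C.

20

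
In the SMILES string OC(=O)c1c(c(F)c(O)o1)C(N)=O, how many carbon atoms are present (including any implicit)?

The symbol for carbon appears 6 times in the SMILES. Lowercase c denotes aromatic carbon and counts toward C.

6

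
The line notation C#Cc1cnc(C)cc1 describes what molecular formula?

C8H7N

Heavy atoms from the SMILES: 8 C, 1 N.
Implicit hydrogens by atom environment:
  3 × C (aromatic): 1 H each → 3
  2 × C (aromatic): no H
  1 × C: 3 H
  1 × C: 1 H
  1 × C: no H
  1 × N (aromatic): no H
  Total hydrogens = 7.
Molecular formula: C8H7N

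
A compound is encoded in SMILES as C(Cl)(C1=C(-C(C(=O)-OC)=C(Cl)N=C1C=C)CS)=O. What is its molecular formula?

Heavy atoms from the SMILES: 11 C, 2 Cl, 1 N, 3 O, 1 S.
Implicit hydrogens by atom environment:
  5 × C (aromatic): no H
  3 × O: no H
  2 × C: 2 H each → 4
  2 × C: no H
  2 × Cl: no H
  1 × C: 3 H
  1 × C: 1 H
  1 × N (aromatic): no H
  1 × S: 1 H
  Total hydrogens = 9.
Molecular formula: C11H9Cl2NO3S

C11H9Cl2NO3S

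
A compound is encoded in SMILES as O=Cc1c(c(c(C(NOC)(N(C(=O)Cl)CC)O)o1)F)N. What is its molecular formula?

C10H13ClFN3O5

Heavy atoms from the SMILES: 10 C, 1 Cl, 1 F, 3 N, 5 O.
Implicit hydrogens by atom environment:
  4 × C (aromatic): no H
  3 × O: no H
  2 × C: 3 H each → 6
  2 × C: no H
  1 × C: 2 H
  1 × C: 1 H
  1 × Cl: no H
  1 × F: no H
  1 × N: 2 H
  1 × N: 1 H
  1 × N: no H
  1 × O: 1 H
  1 × O (aromatic): no H
  Total hydrogens = 13.
Molecular formula: C10H13ClFN3O5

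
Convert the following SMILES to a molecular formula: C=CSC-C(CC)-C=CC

C9H16S

Heavy atoms from the SMILES: 9 C, 1 S.
Implicit hydrogens by atom environment:
  4 × C: 1 H each → 4
  3 × C: 2 H each → 6
  2 × C: 3 H each → 6
  1 × S: no H
  Total hydrogens = 16.
Molecular formula: C9H16S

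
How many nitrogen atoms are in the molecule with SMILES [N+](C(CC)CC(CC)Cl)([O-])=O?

The symbol for nitrogen appears 1 time in the SMILES.

1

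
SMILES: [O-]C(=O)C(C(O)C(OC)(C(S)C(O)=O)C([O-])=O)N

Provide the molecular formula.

Heavy atoms from the SMILES: 8 C, 1 N, 8 O, 1 S.
Implicit hydrogens by atom environment:
  4 × C: no H
  4 × O: no H
  3 × C: 1 H each → 3
  2 × O: 1 H each → 2
  2 × O (charge -1): no H
  1 × C: 3 H
  1 × N: 2 H
  1 × S: 1 H
  Total hydrogens = 11.
Net charge -2.
Molecular formula: [C8H11NO8S]2-

[C8H11NO8S]2-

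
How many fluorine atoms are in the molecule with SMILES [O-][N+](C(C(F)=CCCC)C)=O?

The symbol for fluorine appears 1 time in the SMILES.

1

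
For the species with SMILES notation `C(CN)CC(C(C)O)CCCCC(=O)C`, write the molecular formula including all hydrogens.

C12H25NO2

Heavy atoms from the SMILES: 12 C, 1 N, 2 O.
Implicit hydrogens by atom environment:
  7 × C: 2 H each → 14
  2 × C: 3 H each → 6
  2 × C: 1 H each → 2
  1 × C: no H
  1 × N: 2 H
  1 × O: 1 H
  1 × O: no H
  Total hydrogens = 25.
Molecular formula: C12H25NO2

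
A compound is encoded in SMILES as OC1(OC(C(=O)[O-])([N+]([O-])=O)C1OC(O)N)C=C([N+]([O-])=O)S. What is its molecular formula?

C7H8N3O10S-

Heavy atoms from the SMILES: 7 C, 3 N, 10 O, 1 S.
Implicit hydrogens by atom environment:
  5 × O: no H
  4 × C: no H
  3 × C: 1 H each → 3
  3 × O (charge -1): no H
  2 × N (charge +1): no H
  2 × O: 1 H each → 2
  1 × N: 2 H
  1 × S: 1 H
  Total hydrogens = 8.
Net charge -1.
Molecular formula: C7H8N3O10S-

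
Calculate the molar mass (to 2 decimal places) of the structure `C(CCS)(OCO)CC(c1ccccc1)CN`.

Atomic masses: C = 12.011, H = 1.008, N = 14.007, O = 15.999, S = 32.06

255.38

Molecular formula: C13H21NO2S.
M = 13×12.011 + 21×1.008 + 1×14.007 + 2×15.999 + 1×32.06 = 255.38 g/mol.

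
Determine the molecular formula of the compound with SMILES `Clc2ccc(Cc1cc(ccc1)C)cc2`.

C14H13Cl

Heavy atoms from the SMILES: 14 C, 1 Cl.
Implicit hydrogens by atom environment:
  8 × C (aromatic): 1 H each → 8
  4 × C (aromatic): no H
  1 × C: 3 H
  1 × C: 2 H
  1 × Cl: no H
  Total hydrogens = 13.
Molecular formula: C14H13Cl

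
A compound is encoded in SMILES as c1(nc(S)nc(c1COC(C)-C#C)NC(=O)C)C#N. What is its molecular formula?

C12H12N4O2S

Heavy atoms from the SMILES: 12 C, 4 N, 2 O, 1 S.
Implicit hydrogens by atom environment:
  4 × C (aromatic): no H
  3 × C: no H
  2 × C: 3 H each → 6
  2 × C: 1 H each → 2
  2 × N (aromatic): no H
  2 × O: no H
  1 × C: 2 H
  1 × N: 1 H
  1 × N: no H
  1 × S: 1 H
  Total hydrogens = 12.
Molecular formula: C12H12N4O2S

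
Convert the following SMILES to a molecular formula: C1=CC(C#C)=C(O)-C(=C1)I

Heavy atoms from the SMILES: 8 C, 1 I, 1 O.
Implicit hydrogens by atom environment:
  3 × C (aromatic): 1 H each → 3
  3 × C (aromatic): no H
  1 × C: 1 H
  1 × C: no H
  1 × I: no H
  1 × O: 1 H
  Total hydrogens = 5.
Molecular formula: C8H5IO

C8H5IO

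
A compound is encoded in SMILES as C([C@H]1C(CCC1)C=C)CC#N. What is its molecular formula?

C10H15N

Heavy atoms from the SMILES: 10 C, 1 N.
Implicit hydrogens by atom environment:
  6 × C: 2 H each → 12
  3 × C: 1 H each → 3
  1 × C: no H
  1 × N: no H
  Total hydrogens = 15.
Molecular formula: C10H15N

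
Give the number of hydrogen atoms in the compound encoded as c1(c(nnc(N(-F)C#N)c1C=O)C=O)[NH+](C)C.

Hydrogens are implicit in SMILES; fill each atom to its normal valence:
  4 × C (aromatic): no H
  2 × C: 3 H each → 6
  2 × C: 1 H each → 2
  2 × N (aromatic): no H
  2 × N: no H
  2 × O: no H
  1 × C: no H
  1 × F: no H
  1 × N (charge +1): 1 H
  Total hydrogens = 9.

9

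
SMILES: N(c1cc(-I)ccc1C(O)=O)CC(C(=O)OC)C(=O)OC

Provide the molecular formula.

Heavy atoms from the SMILES: 13 C, 1 I, 1 N, 6 O.
Implicit hydrogens by atom environment:
  5 × O: no H
  3 × C (aromatic): 1 H each → 3
  3 × C (aromatic): no H
  3 × C: no H
  2 × C: 3 H each → 6
  1 × C: 2 H
  1 × C: 1 H
  1 × I: no H
  1 × N: 1 H
  1 × O: 1 H
  Total hydrogens = 14.
Molecular formula: C13H14INO6

C13H14INO6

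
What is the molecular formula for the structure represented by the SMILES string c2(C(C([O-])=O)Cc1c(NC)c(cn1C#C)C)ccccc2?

C17H17N2O2-

Heavy atoms from the SMILES: 17 C, 2 N, 2 O.
Implicit hydrogens by atom environment:
  6 × C (aromatic): 1 H each → 6
  4 × C (aromatic): no H
  2 × C: 3 H each → 6
  2 × C: 1 H each → 2
  2 × C: no H
  1 × C: 2 H
  1 × N: 1 H
  1 × N (aromatic): no H
  1 × O: no H
  1 × O (charge -1): no H
  Total hydrogens = 17.
Net charge -1.
Molecular formula: C17H17N2O2-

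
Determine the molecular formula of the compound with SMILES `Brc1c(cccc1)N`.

C6H6BrN

Heavy atoms from the SMILES: 1 Br, 6 C, 1 N.
Implicit hydrogens by atom environment:
  4 × C (aromatic): 1 H each → 4
  2 × C (aromatic): no H
  1 × Br: no H
  1 × N: 2 H
  Total hydrogens = 6.
Molecular formula: C6H6BrN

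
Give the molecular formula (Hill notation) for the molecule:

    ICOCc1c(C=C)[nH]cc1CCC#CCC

Heavy atoms from the SMILES: 14 C, 1 I, 1 N, 1 O.
Implicit hydrogens by atom environment:
  6 × C: 2 H each → 12
  3 × C (aromatic): no H
  2 × C: no H
  1 × C: 3 H
  1 × C (aromatic): 1 H
  1 × C: 1 H
  1 × I: no H
  1 × N (aromatic): 1 H
  1 × O: no H
  Total hydrogens = 18.
Molecular formula: C14H18INO

C14H18INO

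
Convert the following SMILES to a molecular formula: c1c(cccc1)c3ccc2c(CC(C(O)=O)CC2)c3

C17H16O2

Heavy atoms from the SMILES: 17 C, 2 O.
Implicit hydrogens by atom environment:
  8 × C (aromatic): 1 H each → 8
  4 × C (aromatic): no H
  3 × C: 2 H each → 6
  1 × C: 1 H
  1 × C: no H
  1 × O: 1 H
  1 × O: no H
  Total hydrogens = 16.
Molecular formula: C17H16O2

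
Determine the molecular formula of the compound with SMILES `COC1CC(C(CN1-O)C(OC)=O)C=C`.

Heavy atoms from the SMILES: 10 C, 1 N, 4 O.
Implicit hydrogens by atom environment:
  4 × C: 1 H each → 4
  3 × C: 2 H each → 6
  3 × O: no H
  2 × C: 3 H each → 6
  1 × C: no H
  1 × N: no H
  1 × O: 1 H
  Total hydrogens = 17.
Molecular formula: C10H17NO4

C10H17NO4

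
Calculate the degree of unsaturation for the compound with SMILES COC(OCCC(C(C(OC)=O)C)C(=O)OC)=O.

Molecular formula from the SMILES: C11H18O7.
DoU = (2C + 2 + N − H − X)/2 = (2·11 + 2 + 0 − 18 − 0)/2 = 6/2 = 3.
(Structurally: 0 ring(s) + 3 π bond(s) = 3.)

3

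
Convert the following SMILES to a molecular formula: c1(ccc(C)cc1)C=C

C9H10

Heavy atoms from the SMILES: 9 C.
Implicit hydrogens by atom environment:
  4 × C (aromatic): 1 H each → 4
  2 × C (aromatic): no H
  1 × C: 3 H
  1 × C: 2 H
  1 × C: 1 H
  Total hydrogens = 10.
Molecular formula: C9H10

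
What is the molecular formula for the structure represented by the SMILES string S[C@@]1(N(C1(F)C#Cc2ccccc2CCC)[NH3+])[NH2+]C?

[C14H20FN3S]2+

Heavy atoms from the SMILES: 14 C, 1 F, 3 N, 1 S.
Implicit hydrogens by atom environment:
  4 × C (aromatic): 1 H each → 4
  4 × C: no H
  2 × C: 3 H each → 6
  2 × C: 2 H each → 4
  2 × C (aromatic): no H
  1 × F: no H
  1 × N (charge +1): 3 H
  1 × N (charge +1): 2 H
  1 × N: no H
  1 × S: 1 H
  Total hydrogens = 20.
Net charge +2.
Molecular formula: [C14H20FN3S]2+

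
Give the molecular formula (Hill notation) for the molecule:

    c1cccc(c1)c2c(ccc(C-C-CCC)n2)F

C16H18FN

Heavy atoms from the SMILES: 16 C, 1 F, 1 N.
Implicit hydrogens by atom environment:
  7 × C (aromatic): 1 H each → 7
  4 × C: 2 H each → 8
  4 × C (aromatic): no H
  1 × C: 3 H
  1 × F: no H
  1 × N (aromatic): no H
  Total hydrogens = 18.
Molecular formula: C16H18FN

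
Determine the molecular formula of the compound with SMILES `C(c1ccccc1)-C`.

C8H10

Heavy atoms from the SMILES: 8 C.
Implicit hydrogens by atom environment:
  5 × C (aromatic): 1 H each → 5
  1 × C: 3 H
  1 × C: 2 H
  1 × C (aromatic): no H
  Total hydrogens = 10.
Molecular formula: C8H10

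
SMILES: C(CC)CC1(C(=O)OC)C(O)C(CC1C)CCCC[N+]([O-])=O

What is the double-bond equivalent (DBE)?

Molecular formula from the SMILES: C16H29NO5.
DoU = (2C + 2 + N − H − X)/2 = (2·16 + 2 + 1 − 29 − 0)/2 = 6/2 = 3.
(Structurally: 1 ring(s) + 2 π bond(s) = 3.)

3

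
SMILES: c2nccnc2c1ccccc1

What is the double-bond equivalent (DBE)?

Molecular formula from the SMILES: C10H8N2.
DoU = (2C + 2 + N − H − X)/2 = (2·10 + 2 + 2 − 8 − 0)/2 = 16/2 = 8.
(Structurally: 2 ring(s) + 6 π bond(s) = 8.)

8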